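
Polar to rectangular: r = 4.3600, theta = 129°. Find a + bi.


a = 4.3600*cos(129°) = 4.3600*(-0.62932) = -2.7438
b = 4.3600*sin(129°) = 4.3600*0.77715 = 3.3884

-2.7438 + 3.3884i


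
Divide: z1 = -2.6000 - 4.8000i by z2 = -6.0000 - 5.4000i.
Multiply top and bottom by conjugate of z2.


Conjugate of z2 = -6.0000 + 5.4000i
Numerator: (-2.6000 - 4.8000i)(-6.0000 + 5.4000i) = 41.5200 + 14.7600i
Denominator: (-6)^2 + (-5.4)^2 = 65.16
Result = (41.5200 + 14.7600i)/65.16

0.6372 + 0.2265i


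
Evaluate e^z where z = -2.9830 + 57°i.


e^-2.9830 = 0.05064
cos(57°) = 0.5446
sin(57°) = 0.8387
Real = 0.05064*0.5446 = 0.0276
Imag = 0.05064*0.8387 = 0.0425

0.0276 + 0.0425i


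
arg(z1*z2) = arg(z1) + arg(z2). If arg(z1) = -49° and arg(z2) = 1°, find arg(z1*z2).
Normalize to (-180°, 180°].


arg(z1*z2) = -49° + 1° = -48°
Normalized to (-180°, 180°]: -48°

-48°


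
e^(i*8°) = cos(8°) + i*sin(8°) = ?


cos(8°) = 0.9903
sin(8°) = 0.1392

e^(i*8°) = 0.9903 + 0.1392i


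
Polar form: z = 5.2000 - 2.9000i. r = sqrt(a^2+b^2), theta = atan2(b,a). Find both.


r = sqrt(27.04+8.41) = sqrt(35.45) = 5.9540
theta = atan2(-2.9, 5.2) = -29.1481 degrees

r = 5.9540, theta = -29.1481 degrees


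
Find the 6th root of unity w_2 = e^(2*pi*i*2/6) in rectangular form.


Angle = 360*2/6 = 120°
a = cos(120°) = -0.5000
b = sin(120°) = 0.8660

-0.5000 + 0.8660i


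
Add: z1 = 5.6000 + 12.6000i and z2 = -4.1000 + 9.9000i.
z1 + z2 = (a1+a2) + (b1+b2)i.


Real: 5.6 - 4.1 = 1.5
Imag: 12.6 + 9.9 = 22.5

1.5000 + 22.5000i


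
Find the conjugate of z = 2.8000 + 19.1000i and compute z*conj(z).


z_bar = 2.8000 - 19.1000i
z*z_bar = 2.8^2 + 19.1^2 = 7.84 + 364.81 = 372.65

z_bar = 2.8000 - 19.1000i, z*z_bar = 372.65


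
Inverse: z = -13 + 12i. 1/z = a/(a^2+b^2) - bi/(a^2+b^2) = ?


|z|^2 = 169+144 = 313
1/z = (-13 - 12i)/313

1/z = -0.0415 - 0.0383i


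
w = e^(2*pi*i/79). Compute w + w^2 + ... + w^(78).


With w = e^(2*pi*i/79), all 79 of the 79th roots of unity w^0 = 1, w, ..., w^(78) sum to 0: 1 + w + ... + w^(78) = (1 - w^79)/(1 - w) = 0 since w^79 = 1, w ≠ 1.
Removing the root 1: w + w^2 + ... + w^(78) = 0 - 1 = -1

Sum = -1


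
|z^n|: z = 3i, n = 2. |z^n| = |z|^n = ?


|z| = sqrt(0+9) = sqrt(9) = 3
|z^2| = |z|^2 = 3^2 = 9

|z^2| = 9


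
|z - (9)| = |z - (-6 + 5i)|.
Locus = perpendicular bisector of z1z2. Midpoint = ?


Equal distances means the locus is the perpendicular bisector of z1 and z2.
Midpoint = ((9+(-6))/2, (0+5)/2) = (1.5000, 2.5000)

Perpendicular bisector through (1.5000, 2.5000)


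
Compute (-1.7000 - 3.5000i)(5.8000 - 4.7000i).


Real = -1.7*5.8 - (-3.5)*(-4.7) = -9.86 - 16.45 = -26.31
Imag = -1.7*(-4.7) + 5.8*(-3.5) = 7.99 - (20.3) = -12.31

-26.3100 - 12.3100i


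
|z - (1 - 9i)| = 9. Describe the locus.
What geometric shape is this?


|z - z0| = r is a circle with center z0 and radius r.
Center = (1, -9), radius = 9

Circle with center (1, -9) and radius 9


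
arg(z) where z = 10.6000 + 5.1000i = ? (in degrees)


Re = 10.6, Im = 5.1
arg = atan2(5.1, 10.6) = 25.6937 degrees

arg(z) = 25.6937 degrees


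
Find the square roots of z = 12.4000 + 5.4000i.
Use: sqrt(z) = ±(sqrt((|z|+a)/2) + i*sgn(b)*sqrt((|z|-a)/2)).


|z| = sqrt(153.76+29.16) = 13.5248
sqrt((|z|+a)/2) = sqrt((13.5248+12.4)/2) = sqrt(12.9624) = 3.6003
sqrt((|z|-a)/2) = sqrt((13.5248-12.4)/2) = sqrt(0.5624) = 0.7499

±(3.6003 + 0.7499i) i.e. 3.6003 + 0.7499i and -3.6003 - 0.7499i


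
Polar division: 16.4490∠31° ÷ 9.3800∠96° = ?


r = 16.4490 / 9.3800 = 1.7536
theta = 31° - 96° = -65° = 295° (mod 360)

1.7536 cis(295°)


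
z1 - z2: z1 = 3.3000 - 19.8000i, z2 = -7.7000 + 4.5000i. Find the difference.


Real: 3.3 + 7.7 = 11
Imag: -19.8 - 4.5 = -24.3

11.0000 - 24.3000i


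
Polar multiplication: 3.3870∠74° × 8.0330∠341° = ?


r = 3.3870 * 8.0330 = 27.2078
theta = 74° + 341° = 415° = 55° (mod 360)

27.2078 cis(55°)


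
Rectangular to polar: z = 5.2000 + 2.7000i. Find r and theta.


r = sqrt(27.04+7.29) = sqrt(34.33) = 5.8592
theta = atan2(2.7, 5.2) = 27.4397 degrees

r = 5.8592, theta = 27.4397 degrees


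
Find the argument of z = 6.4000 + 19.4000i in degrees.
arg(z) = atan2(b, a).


Re = 6.4, Im = 19.4
arg = atan2(19.4, 6.4) = 71.7424 degrees

arg(z) = 71.7424 degrees


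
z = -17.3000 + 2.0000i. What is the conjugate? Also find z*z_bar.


z_bar = -17.3000 - 2.0000i
z*z_bar = (-17.3)^2 + 2^2 = 299.29 + 4 = 303.29

z_bar = -17.3000 - 2.0000i, z*z_bar = 303.29


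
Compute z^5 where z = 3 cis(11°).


r^5 = 3^5 = 243
n*theta = 5*11° = 55° = 55° (mod 360)
a = 243*cos(55°) = 139.3791
b = 243*sin(55°) = 199.0539

243 cis(55°) = 139.3791 + 199.0539i


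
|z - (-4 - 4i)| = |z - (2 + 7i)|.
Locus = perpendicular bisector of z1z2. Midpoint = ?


Equal distances means the locus is the perpendicular bisector of z1 and z2.
Midpoint = ((-4+2)/2, (-4+7)/2) = (-1.0000, 1.5000)

Perpendicular bisector through (-1.0000, 1.5000)


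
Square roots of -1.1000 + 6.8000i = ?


|z| = sqrt(1.21+46.24) = 6.8884
sqrt((|z|+a)/2) = sqrt((6.8884+(-1.1))/2) = sqrt(2.8942) = 1.7012
sqrt((|z|-a)/2) = sqrt((6.8884-(-1.1))/2) = sqrt(3.9942) = 1.9985

±(1.7012 + 1.9985i) i.e. 1.7012 + 1.9985i and -1.7012 - 1.9985i


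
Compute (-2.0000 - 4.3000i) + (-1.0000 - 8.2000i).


Real: -2 - 1 = -3
Imag: -4.3 - 8.2 = -12.5

-3.0000 - 12.5000i


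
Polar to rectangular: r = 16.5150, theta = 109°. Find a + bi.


a = 16.5150*cos(109°) = 16.5150*(-0.32557) = -5.3768
b = 16.5150*sin(109°) = 16.5150*0.945519 = 15.6152

-5.3768 + 15.6152i


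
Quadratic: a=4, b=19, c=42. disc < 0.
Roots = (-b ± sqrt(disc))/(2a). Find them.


disc = 19^2 - 4*4*42 = 361 - 672 = -311
sqrt(|disc|) = sqrt(311) = 17.6352
Real part = -19/(2*4) = -2.3750
Imag part = 17.6352/(2*4) = 2.2044

-2.3750 ± 2.2044i


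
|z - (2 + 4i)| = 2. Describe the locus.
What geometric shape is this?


|z - z0| = r is a circle with center z0 and radius r.
Center = (2, 4), radius = 2

Circle with center (2, 4) and radius 2


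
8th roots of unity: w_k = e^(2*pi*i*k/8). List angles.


The 8th roots of unity are cis(360k/8°) for k=0..7
Angle step = 360/8 = 45°
Primitive root: cis(45°)
Primitive root = 0.7071 + 0.7071i

8 roots at angles: 0°, 45°, 90°, 135°, 180°, 225°, 270°, 315°


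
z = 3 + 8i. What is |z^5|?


|z| = sqrt(9+64) = sqrt(73) = 8.5440
|z^5| = |z|^5 = (sqrt(73))^5 = 73^2 * sqrt(73) = 5329*sqrt(73)

|z^5| = 5329*sqrt(73) ≈ 45530.9960


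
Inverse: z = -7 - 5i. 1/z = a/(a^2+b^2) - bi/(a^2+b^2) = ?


|z|^2 = 49+25 = 74
1/z = (-7 + 5i)/74

1/z = -0.0946 + 0.0676i


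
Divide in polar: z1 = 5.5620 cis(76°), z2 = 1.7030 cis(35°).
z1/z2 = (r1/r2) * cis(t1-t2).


r = 5.5620 / 1.7030 = 3.2660
theta = 76° - 35° = 41° = 41° (mod 360)

3.2660 cis(41°)


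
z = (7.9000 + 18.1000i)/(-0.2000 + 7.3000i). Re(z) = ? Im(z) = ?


Multiply by conjugate: (7.9000 + 18.1000i)(-0.2000 - 7.3000i) / ((-0.2)^2 + 7.3^2)
Numerator real = 7.9*(-0.2) + 18.1*7.3 = 130.55
Numerator imag = 18.1*(-0.2) - 7.9*7.3 = -61.29
Denominator = 53.33
Re(z) = 130.55/53.33 = 2.4480
Im(z) = -61.29/53.33 = -1.1493

Re(z) = 2.4480, Im(z) = -1.1493


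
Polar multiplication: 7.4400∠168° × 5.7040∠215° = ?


r = 7.4400 * 5.7040 = 42.4378
theta = 168° + 215° = 383° = 23° (mod 360)

42.4378 cis(23°)


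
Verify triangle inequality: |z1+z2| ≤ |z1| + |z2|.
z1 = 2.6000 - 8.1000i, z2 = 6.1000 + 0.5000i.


|z1| = sqrt(2.6^2 + (-8.1)^2) = sqrt(72.37) = 8.5071
|z2| = sqrt(6.1^2 + 0.5^2) = sqrt(37.46) = 6.1205
z1+z2 = 8.7000 - 7.6000i
|z1+z2| = sqrt(133.45) = 11.5521
|z1|+|z2| = 8.5071 + 6.1205 = 14.6276

|z1+z2| = 11.5521 ≤ |z1|+|z2| = 14.6276 (verified)


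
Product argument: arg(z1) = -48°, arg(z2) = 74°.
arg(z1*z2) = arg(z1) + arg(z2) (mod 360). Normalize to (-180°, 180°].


arg(z1*z2) = -48° + 74° = 26°
Normalized to (-180°, 180°]: 26°

26°


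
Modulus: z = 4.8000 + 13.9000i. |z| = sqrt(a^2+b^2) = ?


|z| = sqrt(4.8^2 + 13.9^2) = sqrt(23.04 + 193.21) = sqrt(216.25) = 14.7054

|z| = 14.7054


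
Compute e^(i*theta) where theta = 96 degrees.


cos(96°) = -0.1045
sin(96°) = 0.9945

e^(i*96°) = -0.1045 + 0.9945i


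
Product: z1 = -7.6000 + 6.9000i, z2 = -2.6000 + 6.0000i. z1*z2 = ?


Real = -7.6*(-2.6) - 6.9*6 = 19.76 - 41.4 = -21.64
Imag = -7.6*6 - (2.6)*6.9 = -45.6 - (17.94) = -63.54

-21.6400 - 63.5400i


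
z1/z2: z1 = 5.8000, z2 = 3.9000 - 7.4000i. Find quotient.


Conjugate of z2 = 3.9000 + 7.4000i
Numerator: (5.8000)(3.9000 + 7.4000i) = 22.6200 + 42.9200i
Denominator: 3.9^2 + (-7.4)^2 = 69.97
Result = (22.6200 + 42.9200i)/69.97

0.3233 + 0.6134i


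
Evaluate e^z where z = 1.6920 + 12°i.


e^1.6920 = 5.43033
cos(12°) = 0.97815
sin(12°) = 0.2079
Real = 5.43033*0.97815 = 5.3117
Imag = 5.43033*0.2079 = 1.1290

5.3117 + 1.1290i


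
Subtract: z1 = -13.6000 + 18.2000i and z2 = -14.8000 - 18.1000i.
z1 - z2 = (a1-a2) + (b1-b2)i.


Real: -13.6 + 14.8 = 1.2
Imag: 18.2 + 18.1 = 36.3

1.2000 + 36.3000i


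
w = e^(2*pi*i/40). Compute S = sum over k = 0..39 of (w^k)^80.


The roots are w_k = w^k with w = e^(2*pi*i/40), and (w^k)^80 = (w^80)^k.
So S = 1 + u + u^2 + ... + u^(39) with u = w^80.
80 = 2*40 + 0, so 80 is a multiple of 40 and u = (w^40)^2 = 1.
Every one of the 40 terms equals 1: S = 40

S = 40


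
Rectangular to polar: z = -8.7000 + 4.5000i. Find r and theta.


r = sqrt(75.69+20.25) = sqrt(95.94) = 9.7949
theta = atan2(4.5, -8.7) = 152.6501 degrees

r = 9.7949, theta = 152.6501 degrees


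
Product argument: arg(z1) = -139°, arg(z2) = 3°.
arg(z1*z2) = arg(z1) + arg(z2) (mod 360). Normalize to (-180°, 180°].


arg(z1*z2) = -139° + 3° = -136°
Normalized to (-180°, 180°]: -136°

-136°


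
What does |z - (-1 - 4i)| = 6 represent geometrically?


|z - z0| = r is a circle with center z0 and radius r.
Center = (-1, -4), radius = 6

Circle with center (-1, -4) and radius 6


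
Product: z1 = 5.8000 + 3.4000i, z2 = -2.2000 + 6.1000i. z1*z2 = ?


Real = 5.8*(-2.2) - 3.4*6.1 = -12.76 - 20.74 = -33.5
Imag = 5.8*6.1 - (2.2)*3.4 = 35.38 - (7.48) = 27.9

-33.5000 + 27.9000i


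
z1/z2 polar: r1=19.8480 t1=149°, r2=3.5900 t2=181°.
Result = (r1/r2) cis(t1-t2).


r = 19.8480 / 3.5900 = 5.5287
theta = 149° - 181° = -32° = 328° (mod 360)

5.5287 cis(328°)


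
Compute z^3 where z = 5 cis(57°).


r^3 = 5^3 = 125
n*theta = 3*57° = 171° = 171° (mod 360)
a = 125*cos(171°) = -123.4610
b = 125*sin(171°) = 19.5543

125 cis(171°) = -123.4610 + 19.5543i


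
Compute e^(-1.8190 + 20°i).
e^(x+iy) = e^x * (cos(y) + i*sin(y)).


e^-1.8190 = 0.1622
cos(20°) = 0.9397
sin(20°) = 0.342
Real = 0.1622*0.9397 = 0.1524
Imag = 0.1622*0.342 = 0.0555

0.1524 + 0.0555i


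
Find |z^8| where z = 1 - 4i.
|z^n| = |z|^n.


|z| = sqrt(1+16) = sqrt(17) = 4.1231
|z^8| = |z|^8 = (sqrt(17))^8 = 17^4 = 83521

|z^8| = 83521


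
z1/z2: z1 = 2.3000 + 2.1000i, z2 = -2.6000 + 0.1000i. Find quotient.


Conjugate of z2 = -2.6000 - 0.1000i
Numerator: (2.3000 + 2.1000i)(-2.6000 - 0.1000i) = -5.7700 - 5.6900i
Denominator: (-2.6)^2 + 0.1^2 = 6.77
Result = (-5.7700 - 5.6900i)/6.77

-0.8523 - 0.8405i


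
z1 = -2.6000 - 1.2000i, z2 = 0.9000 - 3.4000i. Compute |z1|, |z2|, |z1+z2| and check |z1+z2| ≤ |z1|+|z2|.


|z1| = sqrt((-2.6)^2 + (-1.2)^2) = sqrt(8.2) = 2.8636
|z2| = sqrt(0.9^2 + (-3.4)^2) = sqrt(12.37) = 3.5171
z1+z2 = -1.7000 - 4.6000i
|z1+z2| = sqrt(24.05) = 4.9041
|z1|+|z2| = 2.8636 + 3.5171 = 6.3807

|z1+z2| = 4.9041 ≤ |z1|+|z2| = 6.3807 (verified)


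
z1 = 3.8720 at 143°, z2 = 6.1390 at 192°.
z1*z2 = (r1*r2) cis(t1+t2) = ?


r = 3.8720 * 6.1390 = 23.7702
theta = 143° + 192° = 335° = 335° (mod 360)

23.7702 cis(335°)


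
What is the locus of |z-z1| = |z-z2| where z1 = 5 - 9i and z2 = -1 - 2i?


Equal distances means the locus is the perpendicular bisector of z1 and z2.
Midpoint = ((5+(-1))/2, (-9+(-2))/2) = (2.0000, -5.5000)

Perpendicular bisector through (2.0000, -5.5000)


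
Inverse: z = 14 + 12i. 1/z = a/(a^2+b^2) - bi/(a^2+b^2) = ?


|z|^2 = 196+144 = 340
1/z = (14 - 12i)/340

1/z = 0.0412 - 0.0353i


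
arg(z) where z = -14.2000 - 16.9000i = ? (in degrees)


Re = -14.2, Im = -16.9
arg = atan2(-16.9, -14.2) = -130.0382 degrees

arg(z) = -130.0382 degrees


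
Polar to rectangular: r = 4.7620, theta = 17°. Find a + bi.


a = 4.7620*cos(17°) = 4.7620*0.9563 = 4.5539
b = 4.7620*sin(17°) = 4.7620*0.29237 = 1.3923

4.5539 + 1.3923i


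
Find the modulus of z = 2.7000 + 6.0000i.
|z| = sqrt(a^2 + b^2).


|z| = sqrt(2.7^2 + 6^2) = sqrt(7.29 + 36) = sqrt(43.29) = 6.5795

|z| = 6.5795


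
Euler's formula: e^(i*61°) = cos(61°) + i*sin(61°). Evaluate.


cos(61°) = 0.4848
sin(61°) = 0.8746

e^(i*61°) = 0.4848 + 0.8746i


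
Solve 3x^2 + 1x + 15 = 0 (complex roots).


disc = 1^2 - 4*3*15 = 1 - 180 = -179
sqrt(|disc|) = sqrt(179) = 13.3791
Real part = -1/(2*3) = -0.1667
Imag part = 13.3791/(2*3) = 2.2298

-0.1667 ± 2.2298i


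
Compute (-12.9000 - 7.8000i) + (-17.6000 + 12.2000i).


Real: -12.9 - 17.6 = -30.5
Imag: -7.8 + 12.2 = 4.4

-30.5000 + 4.4000i


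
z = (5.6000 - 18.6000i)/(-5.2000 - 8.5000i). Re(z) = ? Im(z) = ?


Multiply by conjugate: (5.6000 - 18.6000i)(-5.2000 + 8.5000i) / ((-5.2)^2 + (-8.5)^2)
Numerator real = 5.6*(-5.2) - (18.6)*(-8.5) = 128.98
Numerator imag = -18.6*(-5.2) - 5.6*(-8.5) = 144.32
Denominator = 99.29
Re(z) = 128.98/99.29 = 1.2990
Im(z) = 144.32/99.29 = 1.4535

Re(z) = 1.2990, Im(z) = 1.4535


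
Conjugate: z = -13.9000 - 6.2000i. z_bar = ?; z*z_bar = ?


z_bar = -13.9000 + 6.2000i
z*z_bar = (-13.9)^2 + (-6.2)^2 = 193.21 + 38.44 = 231.65

z_bar = -13.9000 + 6.2000i, z*z_bar = 231.65


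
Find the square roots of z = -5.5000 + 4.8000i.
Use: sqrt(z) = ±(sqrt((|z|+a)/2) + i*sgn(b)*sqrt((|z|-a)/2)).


|z| = sqrt(30.25+23.04) = 7.3000
sqrt((|z|+a)/2) = sqrt((7.3000+(-5.5))/2) = sqrt(0.9000) = 0.9487
sqrt((|z|-a)/2) = sqrt((7.3000-(-5.5))/2) = sqrt(6.4000) = 2.5298

±(0.9487 + 2.5298i) i.e. 0.9487 + 2.5298i and -0.9487 - 2.5298i


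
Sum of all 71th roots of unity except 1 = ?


With w = e^(2*pi*i/71), all 71 of the 71th roots of unity w^0 = 1, w, ..., w^(70) sum to 0: 1 + w + ... + w^(70) = (1 - w^71)/(1 - w) = 0 since w^71 = 1, w ≠ 1.
Removing the root 1: w + w^2 + ... + w^(70) = 0 - 1 = -1

Sum = -1


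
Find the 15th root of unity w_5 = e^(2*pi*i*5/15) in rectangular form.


Angle = 360*5/15 = 120°
a = cos(120°) = -0.5000
b = sin(120°) = 0.8660

-0.5000 + 0.8660i


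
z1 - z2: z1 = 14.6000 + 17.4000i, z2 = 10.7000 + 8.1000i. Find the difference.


Real: 14.6 - 10.7 = 3.9
Imag: 17.4 - 8.1 = 9.3

3.9000 + 9.3000i


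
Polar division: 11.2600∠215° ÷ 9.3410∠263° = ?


r = 11.2600 / 9.3410 = 1.2054
theta = 215° - 263° = -48° = 312° (mod 360)

1.2054 cis(312°)


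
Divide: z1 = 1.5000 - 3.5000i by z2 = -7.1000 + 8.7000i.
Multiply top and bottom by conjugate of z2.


Conjugate of z2 = -7.1000 - 8.7000i
Numerator: (1.5000 - 3.5000i)(-7.1000 - 8.7000i) = -41.1000 + 11.8000i
Denominator: (-7.1)^2 + 8.7^2 = 126.1
Result = (-41.1000 + 11.8000i)/126.1

-0.3259 + 0.0936i


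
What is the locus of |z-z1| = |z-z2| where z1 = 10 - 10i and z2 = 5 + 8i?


Equal distances means the locus is the perpendicular bisector of z1 and z2.
Midpoint = ((10+5)/2, (-10+8)/2) = (7.5000, -1.0000)

Perpendicular bisector through (7.5000, -1.0000)


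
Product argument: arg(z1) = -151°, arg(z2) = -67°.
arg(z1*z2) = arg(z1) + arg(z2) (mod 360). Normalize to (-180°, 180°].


arg(z1*z2) = -151° - 67° = -218°
Normalized to (-180°, 180°]: 142°

142°


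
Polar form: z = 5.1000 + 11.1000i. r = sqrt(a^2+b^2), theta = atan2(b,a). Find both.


r = sqrt(26.01+123.21) = sqrt(149.22) = 12.2156
theta = atan2(11.1, 5.1) = 65.3231 degrees

r = 12.2156, theta = 65.3231 degrees


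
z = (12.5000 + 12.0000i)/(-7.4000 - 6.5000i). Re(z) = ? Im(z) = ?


Multiply by conjugate: (12.5000 + 12.0000i)(-7.4000 + 6.5000i) / ((-7.4)^2 + (-6.5)^2)
Numerator real = 12.5*(-7.4) + 12*(-6.5) = -170.5
Numerator imag = 12*(-7.4) - 12.5*(-6.5) = -7.55
Denominator = 97.01
Re(z) = -170.5/97.01 = -1.7576
Im(z) = -7.55/97.01 = -0.0778

Re(z) = -1.7576, Im(z) = -0.0778


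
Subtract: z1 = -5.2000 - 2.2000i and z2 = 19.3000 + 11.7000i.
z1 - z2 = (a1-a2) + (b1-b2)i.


Real: -5.2 - 19.3 = -24.5
Imag: -2.2 - 11.7 = -13.9

-24.5000 - 13.9000i


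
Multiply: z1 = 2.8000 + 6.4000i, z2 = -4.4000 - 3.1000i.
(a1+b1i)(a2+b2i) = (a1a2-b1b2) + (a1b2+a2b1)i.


Real = 2.8*(-4.4) - 6.4*(-3.1) = -12.32 - (-19.84) = 7.52
Imag = 2.8*(-3.1) - (4.4)*6.4 = -8.68 - (28.16) = -36.84

7.5200 - 36.8400i


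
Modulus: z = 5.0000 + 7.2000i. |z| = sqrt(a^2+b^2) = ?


|z| = sqrt(5^2 + 7.2^2) = sqrt(25 + 51.84) = sqrt(76.84) = 8.7658

|z| = 8.7658


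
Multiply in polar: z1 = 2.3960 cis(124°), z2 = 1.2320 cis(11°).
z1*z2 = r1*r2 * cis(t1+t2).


r = 2.3960 * 1.2320 = 2.9519
theta = 124° + 11° = 135° = 135° (mod 360)

2.9519 cis(135°)


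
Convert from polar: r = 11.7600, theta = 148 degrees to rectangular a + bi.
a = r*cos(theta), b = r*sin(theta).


a = 11.7600*cos(148°) = 11.7600*(-0.848048) = -9.9730
b = 11.7600*sin(148°) = 11.7600*0.52992 = 6.2319

-9.9730 + 6.2319i


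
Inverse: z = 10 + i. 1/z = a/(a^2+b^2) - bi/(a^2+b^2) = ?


|z|^2 = 100+1 = 101
1/z = (10 - 1i)/101

1/z = 0.0990 - 0.0099i


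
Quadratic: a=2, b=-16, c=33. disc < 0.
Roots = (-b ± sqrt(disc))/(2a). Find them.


disc = (-16)^2 - 4*2*33 = 256 - 264 = -8
sqrt(|disc|) = sqrt(8) = 2.8284
Real part = 16/(2*2) = 4.0000
Imag part = 2.8284/(2*2) = 0.7071

4.0000 ± 0.7071i


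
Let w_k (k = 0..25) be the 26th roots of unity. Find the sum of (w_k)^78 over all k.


The roots are w_k = w^k with w = e^(2*pi*i/26), and (w^k)^78 = (w^78)^k.
So S = 1 + u + u^2 + ... + u^(25) with u = w^78.
78 = 3*26 + 0, so 78 is a multiple of 26 and u = (w^26)^3 = 1.
Every one of the 26 terms equals 1: S = 26

S = 26


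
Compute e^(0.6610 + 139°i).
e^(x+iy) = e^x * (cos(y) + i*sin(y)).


e^0.6610 = 1.93673
cos(139°) = -0.7547
sin(139°) = 0.65606
Real = 1.93673*(-0.7547) = -1.4617
Imag = 1.93673*0.65606 = 1.2706

-1.4617 + 1.2706i


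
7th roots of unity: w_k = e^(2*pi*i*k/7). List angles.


The 7th roots of unity are cis(360k/7°) for k=0..6
Angle step = 360/7 = 51.4286°
Primitive root: cis(51.4286°)
Primitive root = 0.6235 + 0.7818i

7 roots at angles: 0°, 51.4286°, 102.8571°, 154.2857°, 205.7143°, 257.1429°, 308.5714°


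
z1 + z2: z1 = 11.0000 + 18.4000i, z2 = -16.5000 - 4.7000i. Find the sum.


Real: 11 - 16.5 = -5.5
Imag: 18.4 - 4.7 = 13.7

-5.5000 + 13.7000i


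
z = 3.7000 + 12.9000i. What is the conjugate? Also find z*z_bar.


z_bar = 3.7000 - 12.9000i
z*z_bar = 3.7^2 + 12.9^2 = 13.69 + 166.41 = 180.1

z_bar = 3.7000 - 12.9000i, z*z_bar = 180.1


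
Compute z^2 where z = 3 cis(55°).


r^2 = 3^2 = 9
n*theta = 2*55° = 110° = 110° (mod 360)
a = 9*cos(110°) = -3.0782
b = 9*sin(110°) = 8.4572

9 cis(110°) = -3.0782 + 8.4572i


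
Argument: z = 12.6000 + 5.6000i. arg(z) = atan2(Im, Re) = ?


Re = 12.6, Im = 5.6
arg = atan2(5.6, 12.6) = 23.9625 degrees

arg(z) = 23.9625 degrees


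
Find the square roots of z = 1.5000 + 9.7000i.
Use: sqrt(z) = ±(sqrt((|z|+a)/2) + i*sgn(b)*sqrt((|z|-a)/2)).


|z| = sqrt(2.25+94.09) = 9.8153
sqrt((|z|+a)/2) = sqrt((9.8153+1.5)/2) = sqrt(5.6576) = 2.3786
sqrt((|z|-a)/2) = sqrt((9.8153-1.5)/2) = sqrt(4.1576) = 2.0390

±(2.3786 + 2.0390i) i.e. 2.3786 + 2.0390i and -2.3786 - 2.0390i


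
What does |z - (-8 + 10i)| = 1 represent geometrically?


|z - z0| = r is a circle with center z0 and radius r.
Center = (-8, 10), radius = 1

Circle with center (-8, 10) and radius 1


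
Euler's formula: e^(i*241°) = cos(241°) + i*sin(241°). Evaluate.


cos(241°) = -0.4848
sin(241°) = -0.8746

e^(i*241°) = -0.4848 - 0.8746i


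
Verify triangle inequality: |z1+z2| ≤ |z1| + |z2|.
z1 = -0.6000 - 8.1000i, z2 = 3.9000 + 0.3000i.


|z1| = sqrt((-0.6)^2 + (-8.1)^2) = sqrt(65.97) = 8.1222
|z2| = sqrt(3.9^2 + 0.3^2) = sqrt(15.3) = 3.9115
z1+z2 = 3.3000 - 7.8000i
|z1+z2| = sqrt(71.73) = 8.4694
|z1|+|z2| = 8.1222 + 3.9115 = 12.0337

|z1+z2| = 8.4694 ≤ |z1|+|z2| = 12.0337 (verified)


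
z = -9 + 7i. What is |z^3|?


|z| = sqrt(81+49) = sqrt(130) = 11.4018
|z^3| = |z|^3 = (sqrt(130))^3 = 130*sqrt(130)

|z^3| = 130*sqrt(130) ≈ 1482.2281


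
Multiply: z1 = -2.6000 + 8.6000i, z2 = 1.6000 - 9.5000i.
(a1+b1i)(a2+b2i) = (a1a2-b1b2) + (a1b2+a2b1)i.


Real = -2.6*1.6 - 8.6*(-9.5) = -4.16 - (-81.7) = 77.54
Imag = -2.6*(-9.5) + 1.6*8.6 = 24.7 + 13.76 = 38.46

77.5400 + 38.4600i


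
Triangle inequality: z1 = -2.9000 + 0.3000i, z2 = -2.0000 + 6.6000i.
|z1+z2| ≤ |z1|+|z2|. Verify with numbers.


|z1| = sqrt((-2.9)^2 + 0.3^2) = sqrt(8.5) = 2.9155
|z2| = sqrt((-2)^2 + 6.6^2) = sqrt(47.56) = 6.8964
z1+z2 = -4.9000 + 6.9000i
|z1+z2| = sqrt(71.62) = 8.4629
|z1|+|z2| = 2.9155 + 6.8964 = 9.8119

|z1+z2| = 8.4629 ≤ |z1|+|z2| = 9.8119 (verified)


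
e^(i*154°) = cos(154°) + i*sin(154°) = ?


cos(154°) = -0.8988
sin(154°) = 0.4384

e^(i*154°) = -0.8988 + 0.4384i


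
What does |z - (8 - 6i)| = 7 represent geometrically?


|z - z0| = r is a circle with center z0 and radius r.
Center = (8, -6), radius = 7

Circle with center (8, -6) and radius 7


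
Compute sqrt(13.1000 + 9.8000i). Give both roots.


|z| = sqrt(171.61+96.04) = 16.3600
sqrt((|z|+a)/2) = sqrt((16.3600+13.1)/2) = sqrt(14.7300) = 3.8380
sqrt((|z|-a)/2) = sqrt((16.3600-13.1)/2) = sqrt(1.6300) = 1.2767

±(3.8380 + 1.2767i) i.e. 3.8380 + 1.2767i and -3.8380 - 1.2767i


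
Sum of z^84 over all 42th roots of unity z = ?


The roots are w_k = w^k with w = e^(2*pi*i/42), and (w^k)^84 = (w^84)^k.
So S = 1 + u + u^2 + ... + u^(41) with u = w^84.
84 = 2*42 + 0, so 84 is a multiple of 42 and u = (w^42)^2 = 1.
Every one of the 42 terms equals 1: S = 42

S = 42


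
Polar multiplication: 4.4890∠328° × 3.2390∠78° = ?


r = 4.4890 * 3.2390 = 14.5399
theta = 328° + 78° = 406° = 46° (mod 360)

14.5399 cis(46°)


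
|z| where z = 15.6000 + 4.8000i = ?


|z| = sqrt(15.6^2 + 4.8^2) = sqrt(243.36 + 23.04) = sqrt(266.4) = 16.3218

|z| = 16.3218


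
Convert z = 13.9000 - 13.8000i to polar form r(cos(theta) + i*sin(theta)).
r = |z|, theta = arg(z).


r = sqrt(193.21+190.44) = sqrt(383.65) = 19.5870
theta = atan2(-13.8, 13.9) = -44.7932 degrees

r = 19.5870, theta = -44.7932 degrees


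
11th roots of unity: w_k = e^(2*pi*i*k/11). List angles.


The 11th roots of unity are cis(360k/11°) for k=0..10
Angle step = 360/11 = 32.7273°
Primitive root: cis(32.7273°)
Primitive root = 0.8413 + 0.5406i

11 roots at angles: 0°, 32.7273°, 65.4545°, 98.1818°, 130.9091°, 163.6364°, 196.3636°, 229.0909°, 261.8182°, 294.5455°, 327.2727°


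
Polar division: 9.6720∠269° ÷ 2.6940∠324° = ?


r = 9.6720 / 2.6940 = 3.5902
theta = 269° - 324° = -55° = 305° (mod 360)

3.5902 cis(305°)


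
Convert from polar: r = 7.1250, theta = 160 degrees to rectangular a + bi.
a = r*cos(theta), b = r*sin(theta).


a = 7.1250*cos(160°) = 7.1250*(-0.93969) = -6.6953
b = 7.1250*sin(160°) = 7.1250*0.34202 = 2.4369

-6.6953 + 2.4369i


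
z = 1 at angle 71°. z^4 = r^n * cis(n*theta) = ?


r^4 = 1^4 = 1
n*theta = 4*71° = 284° = 284° (mod 360)
a = 1*cos(284°) = 0.2419
b = 1*sin(284°) = -0.9703

1 cis(284°) = 0.2419 - 0.9703i


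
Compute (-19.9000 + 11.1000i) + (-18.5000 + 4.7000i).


Real: -19.9 - 18.5 = -38.4
Imag: 11.1 + 4.7 = 15.8

-38.4000 + 15.8000i


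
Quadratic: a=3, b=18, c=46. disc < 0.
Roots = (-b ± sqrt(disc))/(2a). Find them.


disc = 18^2 - 4*3*46 = 324 - 552 = -228
sqrt(|disc|) = sqrt(228) = 15.0997
Real part = -18/(2*3) = -3.0000
Imag part = 15.0997/(2*3) = 2.5166

-3.0000 ± 2.5166i


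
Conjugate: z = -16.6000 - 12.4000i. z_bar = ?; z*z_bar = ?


z_bar = -16.6000 + 12.4000i
z*z_bar = (-16.6)^2 + (-12.4)^2 = 275.56 + 153.76 = 429.32

z_bar = -16.6000 + 12.4000i, z*z_bar = 429.32


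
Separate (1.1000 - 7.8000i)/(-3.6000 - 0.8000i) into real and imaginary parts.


Multiply by conjugate: (1.1000 - 7.8000i)(-3.6000 + 0.8000i) / ((-3.6)^2 + (-0.8)^2)
Numerator real = 1.1*(-3.6) - (7.8)*(-0.8) = 2.28
Numerator imag = -7.8*(-3.6) - 1.1*(-0.8) = 28.96
Denominator = 13.6
Re(z) = 2.28/13.6 = 0.1676
Im(z) = 28.96/13.6 = 2.1294

Re(z) = 0.1676, Im(z) = 2.1294


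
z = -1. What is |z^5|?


|z| = sqrt(1+0) = sqrt(1) = 1
|z^5| = |z|^5 = 1^5 = 1

|z^5| = 1


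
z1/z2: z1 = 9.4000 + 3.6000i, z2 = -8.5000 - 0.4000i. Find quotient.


Conjugate of z2 = -8.5000 + 0.4000i
Numerator: (9.4000 + 3.6000i)(-8.5000 + 0.4000i) = -81.3400 - 26.8400i
Denominator: (-8.5)^2 + (-0.4)^2 = 72.41
Result = (-81.3400 - 26.8400i)/72.41

-1.1233 - 0.3707i


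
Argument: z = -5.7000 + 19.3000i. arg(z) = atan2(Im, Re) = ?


Re = -5.7, Im = 19.3
arg = atan2(19.3, -5.7) = 106.4538 degrees

arg(z) = 106.4538 degrees


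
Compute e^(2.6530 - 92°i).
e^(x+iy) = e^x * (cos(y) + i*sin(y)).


e^2.6530 = 14.1966
cos(-92°) = -0.0349
sin(-92°) = -0.99939
Real = 14.1966*(-0.0349) = -0.4955
Imag = 14.1966*(-0.99939) = -14.1879

-0.4955 - 14.1879i


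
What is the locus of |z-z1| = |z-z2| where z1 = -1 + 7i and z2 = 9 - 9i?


Equal distances means the locus is the perpendicular bisector of z1 and z2.
Midpoint = ((-1+9)/2, (7+(-9))/2) = (4.0000, -1.0000)

Perpendicular bisector through (4.0000, -1.0000)


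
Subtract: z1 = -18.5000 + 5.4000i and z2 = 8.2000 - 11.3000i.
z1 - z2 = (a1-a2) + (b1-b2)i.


Real: -18.5 - 8.2 = -26.7
Imag: 5.4 + 11.3 = 16.7

-26.7000 + 16.7000i


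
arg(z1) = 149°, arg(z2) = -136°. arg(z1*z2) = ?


arg(z1*z2) = 149° - 136° = 13°
Normalized to (-180°, 180°]: 13°

13°


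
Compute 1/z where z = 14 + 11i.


|z|^2 = 196+121 = 317
1/z = (14 - 11i)/317

1/z = 0.0442 - 0.0347i


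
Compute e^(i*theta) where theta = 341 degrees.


cos(341°) = 0.9455
sin(341°) = -0.3256

e^(i*341°) = 0.9455 - 0.3256i


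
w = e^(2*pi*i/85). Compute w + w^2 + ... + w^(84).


With w = e^(2*pi*i/85), all 85 of the 85th roots of unity w^0 = 1, w, ..., w^(84) sum to 0: 1 + w + ... + w^(84) = (1 - w^85)/(1 - w) = 0 since w^85 = 1, w ≠ 1.
Removing the root 1: w + w^2 + ... + w^(84) = 0 - 1 = -1

Sum = -1


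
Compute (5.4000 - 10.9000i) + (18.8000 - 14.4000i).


Real: 5.4 + 18.8 = 24.2
Imag: -10.9 - 14.4 = -25.3

24.2000 - 25.3000i


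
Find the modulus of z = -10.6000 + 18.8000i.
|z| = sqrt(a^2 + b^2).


|z| = sqrt((-10.6)^2 + 18.8^2) = sqrt(112.36 + 353.44) = sqrt(465.8) = 21.5824

|z| = 21.5824


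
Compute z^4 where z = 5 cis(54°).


r^4 = 5^4 = 625
n*theta = 4*54° = 216° = 216° (mod 360)
a = 625*cos(216°) = -505.6356
b = 625*sin(216°) = -367.3658

625 cis(216°) = -505.6356 - 367.3658i


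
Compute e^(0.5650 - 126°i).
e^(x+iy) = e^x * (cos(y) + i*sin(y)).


e^0.5650 = 1.7594
cos(-126°) = -0.5878
sin(-126°) = -0.809
Real = 1.7594*(-0.5878) = -1.0342
Imag = 1.7594*(-0.809) = -1.4234

-1.0342 - 1.4234i


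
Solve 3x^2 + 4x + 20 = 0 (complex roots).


disc = 4^2 - 4*3*20 = 16 - 240 = -224
sqrt(|disc|) = sqrt(224) = 14.9666
Real part = -4/(2*3) = -0.6667
Imag part = 14.9666/(2*3) = 2.4944

-0.6667 ± 2.4944i


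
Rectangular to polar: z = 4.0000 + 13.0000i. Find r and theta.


r = sqrt(16+169) = sqrt(185) = 13.6015
theta = atan2(13, 4) = 72.8973 degrees

r = 13.6015, theta = 72.8973 degrees


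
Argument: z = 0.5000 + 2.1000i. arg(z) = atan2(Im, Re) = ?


Re = 0.5, Im = 2.1
arg = atan2(2.1, 0.5) = 76.6075 degrees

arg(z) = 76.6075 degrees


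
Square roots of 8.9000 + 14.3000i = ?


|z| = sqrt(79.21+204.49) = 16.8434
sqrt((|z|+a)/2) = sqrt((16.8434+8.9)/2) = sqrt(12.8717) = 3.5877
sqrt((|z|-a)/2) = sqrt((16.8434-8.9)/2) = sqrt(3.9717) = 1.9929

±(3.5877 + 1.9929i) i.e. 3.5877 + 1.9929i and -3.5877 - 1.9929i


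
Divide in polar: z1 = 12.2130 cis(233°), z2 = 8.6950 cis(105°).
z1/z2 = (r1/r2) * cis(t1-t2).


r = 12.2130 / 8.6950 = 1.4046
theta = 233° - 105° = 128° = 128° (mod 360)

1.4046 cis(128°)


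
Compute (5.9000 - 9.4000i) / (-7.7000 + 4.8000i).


Conjugate of z2 = -7.7000 - 4.8000i
Numerator: (5.9000 - 9.4000i)(-7.7000 - 4.8000i) = -90.5500 + 44.0600i
Denominator: (-7.7)^2 + 4.8^2 = 82.33
Result = (-90.5500 + 44.0600i)/82.33

-1.0998 + 0.5352i


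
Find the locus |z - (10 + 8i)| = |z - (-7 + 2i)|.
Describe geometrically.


Equal distances means the locus is the perpendicular bisector of z1 and z2.
Midpoint = ((10+(-7))/2, (8+2)/2) = (1.5000, 5.0000)

Perpendicular bisector through (1.5000, 5.0000)


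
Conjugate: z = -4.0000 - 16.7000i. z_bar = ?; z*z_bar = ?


z_bar = -4.0000 + 16.7000i
z*z_bar = (-4)^2 + (-16.7)^2 = 16 + 278.89 = 294.89

z_bar = -4.0000 + 16.7000i, z*z_bar = 294.89


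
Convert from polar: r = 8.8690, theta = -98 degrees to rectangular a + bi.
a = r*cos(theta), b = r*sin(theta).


a = 8.8690*cos(-98°) = 8.8690*(-0.13917) = -1.2343
b = 8.8690*sin(-98°) = 8.8690*(-0.99027) = -8.7827

-1.2343 - 8.7827i


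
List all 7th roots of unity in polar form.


The 7th roots of unity are cis(360k/7°) for k=0..6
Angle step = 360/7 = 51.4286°
Primitive root: cis(51.4286°)
Primitive root = 0.6235 + 0.7818i

7 roots at angles: 0°, 51.4286°, 102.8571°, 154.2857°, 205.7143°, 257.1429°, 308.5714°


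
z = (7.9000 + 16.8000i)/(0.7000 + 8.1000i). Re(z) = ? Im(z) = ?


Multiply by conjugate: (7.9000 + 16.8000i)(0.7000 - 8.1000i) / (0.7^2 + 8.1^2)
Numerator real = 7.9*0.7 + 16.8*8.1 = 141.61
Numerator imag = 16.8*0.7 - 7.9*8.1 = -52.23
Denominator = 66.1
Re(z) = 141.61/66.1 = 2.1424
Im(z) = -52.23/66.1 = -0.7902

Re(z) = 2.1424, Im(z) = -0.7902


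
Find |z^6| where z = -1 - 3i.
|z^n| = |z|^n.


|z| = sqrt(1+9) = sqrt(10) = 3.1623
|z^6| = |z|^6 = (sqrt(10))^6 = 10^3 = 1000

|z^6| = 1000


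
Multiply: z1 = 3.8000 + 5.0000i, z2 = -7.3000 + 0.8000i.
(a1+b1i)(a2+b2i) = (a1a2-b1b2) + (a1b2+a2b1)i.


Real = 3.8*(-7.3) - 5*0.8 = -27.74 - 4 = -31.74
Imag = 3.8*0.8 - (7.3)*5 = 3.04 - (36.5) = -33.46

-31.7400 - 33.4600i


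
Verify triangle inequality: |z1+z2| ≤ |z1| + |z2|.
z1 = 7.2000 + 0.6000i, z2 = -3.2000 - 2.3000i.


|z1| = sqrt(7.2^2 + 0.6^2) = sqrt(52.2) = 7.2250
|z2| = sqrt((-3.2)^2 + (-2.3)^2) = sqrt(15.53) = 3.9408
z1+z2 = 4.0000 - 1.7000i
|z1+z2| = sqrt(18.89) = 4.3463
|z1|+|z2| = 7.2250 + 3.9408 = 11.1658

|z1+z2| = 4.3463 ≤ |z1|+|z2| = 11.1658 (verified)


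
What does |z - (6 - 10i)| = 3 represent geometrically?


|z - z0| = r is a circle with center z0 and radius r.
Center = (6, -10), radius = 3

Circle with center (6, -10) and radius 3


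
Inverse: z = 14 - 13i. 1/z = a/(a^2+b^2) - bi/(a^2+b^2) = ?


|z|^2 = 196+169 = 365
1/z = (14 + 13i)/365

1/z = 0.0384 + 0.0356i


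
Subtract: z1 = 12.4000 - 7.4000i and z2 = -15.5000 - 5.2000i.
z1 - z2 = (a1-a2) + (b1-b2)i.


Real: 12.4 + 15.5 = 27.9
Imag: -7.4 + 5.2 = -2.2

27.9000 - 2.2000i


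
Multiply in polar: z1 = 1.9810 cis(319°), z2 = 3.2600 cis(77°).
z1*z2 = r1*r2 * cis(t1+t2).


r = 1.9810 * 3.2600 = 6.4581
theta = 319° + 77° = 396° = 36° (mod 360)

6.4581 cis(36°)


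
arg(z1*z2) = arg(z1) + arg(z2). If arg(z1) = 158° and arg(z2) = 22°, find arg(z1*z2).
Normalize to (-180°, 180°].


arg(z1*z2) = 158° + 22° = 180°
Normalized to (-180°, 180°]: 180°

180°


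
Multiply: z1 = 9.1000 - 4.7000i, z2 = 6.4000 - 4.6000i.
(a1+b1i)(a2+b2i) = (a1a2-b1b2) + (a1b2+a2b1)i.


Real = 9.1*6.4 - (-4.7)*(-4.6) = 58.24 - 21.62 = 36.62
Imag = 9.1*(-4.6) + 6.4*(-4.7) = -41.86 - (30.08) = -71.94

36.6200 - 71.9400i


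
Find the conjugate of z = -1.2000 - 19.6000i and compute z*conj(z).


z_bar = -1.2000 + 19.6000i
z*z_bar = (-1.2)^2 + (-19.6)^2 = 1.44 + 384.16 = 385.6

z_bar = -1.2000 + 19.6000i, z*z_bar = 385.6


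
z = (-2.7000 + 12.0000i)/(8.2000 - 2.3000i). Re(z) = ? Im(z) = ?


Multiply by conjugate: (-2.7000 + 12.0000i)(8.2000 + 2.3000i) / (8.2^2 + (-2.3)^2)
Numerator real = -2.7*8.2 + 12*(-2.3) = -49.74
Numerator imag = 12*8.2 - (-2.7)*(-2.3) = 92.19
Denominator = 72.53
Re(z) = -49.74/72.53 = -0.6858
Im(z) = 92.19/72.53 = 1.2711

Re(z) = -0.6858, Im(z) = 1.2711


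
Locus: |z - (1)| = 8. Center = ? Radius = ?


|z - z0| = r is a circle with center z0 and radius r.
Center = (1, 0), radius = 8

Circle with center (1, 0) and radius 8


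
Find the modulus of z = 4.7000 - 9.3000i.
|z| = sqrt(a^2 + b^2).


|z| = sqrt(4.7^2 + (-9.3)^2) = sqrt(22.09 + 86.49) = sqrt(108.58) = 10.4202

|z| = 10.4202


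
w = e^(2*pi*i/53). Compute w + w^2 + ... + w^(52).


With w = e^(2*pi*i/53), all 53 of the 53th roots of unity w^0 = 1, w, ..., w^(52) sum to 0: 1 + w + ... + w^(52) = (1 - w^53)/(1 - w) = 0 since w^53 = 1, w ≠ 1.
Removing the root 1: w + w^2 + ... + w^(52) = 0 - 1 = -1

Sum = -1


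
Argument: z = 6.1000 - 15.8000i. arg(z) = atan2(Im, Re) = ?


Re = 6.1, Im = -15.8
arg = atan2(-15.8, 6.1) = -68.8896 degrees

arg(z) = -68.8896 degrees


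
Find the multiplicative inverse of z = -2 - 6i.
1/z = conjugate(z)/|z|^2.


|z|^2 = 4+36 = 40
1/z = (-2 + 6i)/40

1/z = -0.0500 + 0.1500i


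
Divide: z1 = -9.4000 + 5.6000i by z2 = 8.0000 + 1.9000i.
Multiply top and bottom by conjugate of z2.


Conjugate of z2 = 8.0000 - 1.9000i
Numerator: (-9.4000 + 5.6000i)(8.0000 - 1.9000i) = -64.5600 + 62.6600i
Denominator: 8^2 + 1.9^2 = 67.61
Result = (-64.5600 + 62.6600i)/67.61

-0.9549 + 0.9268i


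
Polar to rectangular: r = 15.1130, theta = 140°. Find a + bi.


a = 15.1130*cos(140°) = 15.1130*(-0.76604) = -11.5772
b = 15.1130*sin(140°) = 15.1130*0.6427876 = 9.7144

-11.5772 + 9.7144i


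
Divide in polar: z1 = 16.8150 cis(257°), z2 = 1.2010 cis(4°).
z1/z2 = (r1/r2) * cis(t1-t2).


r = 16.8150 / 1.2010 = 14.0008
theta = 257° - 4° = 253° = 253° (mod 360)

14.0008 cis(253°)


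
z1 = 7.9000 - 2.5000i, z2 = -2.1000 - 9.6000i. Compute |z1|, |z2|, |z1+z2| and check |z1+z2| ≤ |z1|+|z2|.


|z1| = sqrt(7.9^2 + (-2.5)^2) = sqrt(68.66) = 8.2861
|z2| = sqrt((-2.1)^2 + (-9.6)^2) = sqrt(96.57) = 9.8270
z1+z2 = 5.8000 - 12.1000i
|z1+z2| = sqrt(180.05) = 13.4183
|z1|+|z2| = 8.2861 + 9.8270 = 18.1131

|z1+z2| = 13.4183 ≤ |z1|+|z2| = 18.1131 (verified)


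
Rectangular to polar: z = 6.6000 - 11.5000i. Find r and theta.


r = sqrt(43.56+132.25) = sqrt(175.81) = 13.2593
theta = atan2(-11.5, 6.6) = -60.1479 degrees

r = 13.2593, theta = -60.1479 degrees


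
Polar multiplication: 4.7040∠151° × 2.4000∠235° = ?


r = 4.7040 * 2.4000 = 11.2896
theta = 151° + 235° = 386° = 26° (mod 360)

11.2896 cis(26°)


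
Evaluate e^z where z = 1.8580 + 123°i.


e^1.8580 = 6.4109
cos(123°) = -0.54464
sin(123°) = 0.83867
Real = 6.4109*(-0.54464) = -3.4916
Imag = 6.4109*0.83867 = 5.3766

-3.4916 + 5.3766i


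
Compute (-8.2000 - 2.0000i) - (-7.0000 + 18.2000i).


Real: -8.2 + 7 = -1.2
Imag: -2 - 18.2 = -20.2

-1.2000 - 20.2000i


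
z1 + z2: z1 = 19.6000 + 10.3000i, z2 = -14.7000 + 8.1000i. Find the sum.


Real: 19.6 - 14.7 = 4.9
Imag: 10.3 + 8.1 = 18.4

4.9000 + 18.4000i


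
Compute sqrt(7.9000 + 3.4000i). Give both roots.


|z| = sqrt(62.41+11.56) = 8.6006
sqrt((|z|+a)/2) = sqrt((8.6006+7.9)/2) = sqrt(8.2503) = 2.8723
sqrt((|z|-a)/2) = sqrt((8.6006-7.9)/2) = sqrt(0.3503) = 0.5919

±(2.8723 + 0.5919i) i.e. 2.8723 + 0.5919i and -2.8723 - 0.5919i


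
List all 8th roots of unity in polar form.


The 8th roots of unity are cis(360k/8°) for k=0..7
Angle step = 360/8 = 45°
Primitive root: cis(45°)
Primitive root = 0.7071 + 0.7071i

8 roots at angles: 0°, 45°, 90°, 135°, 180°, 225°, 270°, 315°


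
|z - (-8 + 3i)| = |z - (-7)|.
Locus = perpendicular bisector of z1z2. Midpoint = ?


Equal distances means the locus is the perpendicular bisector of z1 and z2.
Midpoint = ((-8+(-7))/2, (3+0)/2) = (-7.5000, 1.5000)

Perpendicular bisector through (-7.5000, 1.5000)


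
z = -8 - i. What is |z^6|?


|z| = sqrt(64+1) = sqrt(65) = 8.0623
|z^6| = |z|^6 = (sqrt(65))^6 = 65^3 = 274625

|z^6| = 274625


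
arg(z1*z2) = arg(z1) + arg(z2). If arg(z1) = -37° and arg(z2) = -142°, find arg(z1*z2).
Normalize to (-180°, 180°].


arg(z1*z2) = -37° - 142° = -179°
Normalized to (-180°, 180°]: -179°

-179°


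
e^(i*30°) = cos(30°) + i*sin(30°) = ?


cos(30°) = 0.8660
sin(30°) = 0.5000

e^(i*30°) = 0.8660 + 0.5000i


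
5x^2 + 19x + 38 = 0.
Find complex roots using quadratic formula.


disc = 19^2 - 4*5*38 = 361 - 760 = -399
sqrt(|disc|) = sqrt(399) = 19.9750
Real part = -19/(2*5) = -1.9000
Imag part = 19.9750/(2*5) = 1.9975

-1.9000 ± 1.9975i


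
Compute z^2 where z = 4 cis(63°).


r^2 = 4^2 = 16
n*theta = 2*63° = 126° = 126° (mod 360)
a = 16*cos(126°) = -9.4046
b = 16*sin(126°) = 12.9443

16 cis(126°) = -9.4046 + 12.9443i


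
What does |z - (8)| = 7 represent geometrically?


|z - z0| = r is a circle with center z0 and radius r.
Center = (8, 0), radius = 7

Circle with center (8, 0) and radius 7


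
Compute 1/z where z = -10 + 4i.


|z|^2 = 100+16 = 116
1/z = (-10 - 4i)/116

1/z = -0.0862 - 0.0345i


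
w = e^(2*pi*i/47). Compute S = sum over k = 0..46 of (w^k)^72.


The roots are w_k = w^k with w = e^(2*pi*i/47), and (w^k)^72 = (w^72)^k.
So S = 1 + u + u^2 + ... + u^(46) with u = w^72.
72 = 1*47 + 25, so 72 is not a multiple of 47: u = (w^47)^1 * w^25 = w^25 ≠ 1 (w is a primitive 47th root), while u^47 = (w^47)^72 = 1.
Geometric series: S = (1 - u^47)/(1 - u) = (1 - 1)/(1 - u) = 0

S = 0


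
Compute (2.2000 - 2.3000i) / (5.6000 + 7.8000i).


Conjugate of z2 = 5.6000 - 7.8000i
Numerator: (2.2000 - 2.3000i)(5.6000 - 7.8000i) = -5.6200 - 30.0400i
Denominator: 5.6^2 + 7.8^2 = 92.2
Result = (-5.6200 - 30.0400i)/92.2

-0.0610 - 0.3258i


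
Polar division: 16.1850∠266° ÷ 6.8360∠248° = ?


r = 16.1850 / 6.8360 = 2.3676
theta = 266° - 248° = 18° = 18° (mod 360)

2.3676 cis(18°)


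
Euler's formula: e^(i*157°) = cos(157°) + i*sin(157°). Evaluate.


cos(157°) = -0.9205
sin(157°) = 0.3907

e^(i*157°) = -0.9205 + 0.3907i


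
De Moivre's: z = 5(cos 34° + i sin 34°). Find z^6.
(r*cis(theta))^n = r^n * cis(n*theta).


r^6 = 5^6 = 15625
n*theta = 6*34° = 204° = 204° (mod 360)
a = 15625*cos(204°) = -14274.1478
b = 15625*sin(204°) = -6355.2600

15625 cis(204°) = -14274.1478 - 6355.2600i


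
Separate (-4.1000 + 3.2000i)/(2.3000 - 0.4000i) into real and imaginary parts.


Multiply by conjugate: (-4.1000 + 3.2000i)(2.3000 + 0.4000i) / (2.3^2 + (-0.4)^2)
Numerator real = -4.1*2.3 + 3.2*(-0.4) = -10.71
Numerator imag = 3.2*2.3 - (-4.1)*(-0.4) = 5.72
Denominator = 5.45
Re(z) = -10.71/5.45 = -1.9651
Im(z) = 5.72/5.45 = 1.0495

Re(z) = -1.9651, Im(z) = 1.0495


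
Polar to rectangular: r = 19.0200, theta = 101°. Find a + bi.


a = 19.0200*cos(101°) = 19.0200*(-0.19081) = -3.6292
b = 19.0200*sin(101°) = 19.0200*0.981627 = 18.6705

-3.6292 + 18.6705i


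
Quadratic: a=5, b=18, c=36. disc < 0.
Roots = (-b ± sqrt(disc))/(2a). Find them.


disc = 18^2 - 4*5*36 = 324 - 720 = -396
sqrt(|disc|) = sqrt(396) = 19.8997
Real part = -18/(2*5) = -1.8000
Imag part = 19.8997/(2*5) = 1.9900

-1.8000 ± 1.9900i


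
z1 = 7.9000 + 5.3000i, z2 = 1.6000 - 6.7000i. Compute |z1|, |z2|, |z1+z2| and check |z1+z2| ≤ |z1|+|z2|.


|z1| = sqrt(7.9^2 + 5.3^2) = sqrt(90.5) = 9.5131
|z2| = sqrt(1.6^2 + (-6.7)^2) = sqrt(47.45) = 6.8884
z1+z2 = 9.5000 - 1.4000i
|z1+z2| = sqrt(92.21) = 9.6026
|z1|+|z2| = 9.5131 + 6.8884 = 16.4015

|z1+z2| = 9.6026 ≤ |z1|+|z2| = 16.4015 (verified)
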